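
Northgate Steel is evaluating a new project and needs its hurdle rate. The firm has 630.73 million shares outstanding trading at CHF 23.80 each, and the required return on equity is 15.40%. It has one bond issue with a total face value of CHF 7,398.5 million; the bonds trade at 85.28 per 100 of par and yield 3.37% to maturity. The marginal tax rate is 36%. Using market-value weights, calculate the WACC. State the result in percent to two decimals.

Market value of equity E = 23.8 × 630.73m = 15011.374m. Market value of debt D = 7398.5m × 85.28/100 = 6309.4408m.
Total capital V = 15011.374 + 6309.4408 = 21320.8148.
Equity: weight = 15011.374/21320.8148 = 0.7041; cost = 15.4%.
Bonds outstanding: weight = 6309.4408/21320.8148 = 0.2959; after-tax cost = 3.37% × (1 − 36%) = 2.1568%.
WACC = 0.7041 × 15.4000% + 0.2959 × 2.1568% = 11.4810%.

11.48%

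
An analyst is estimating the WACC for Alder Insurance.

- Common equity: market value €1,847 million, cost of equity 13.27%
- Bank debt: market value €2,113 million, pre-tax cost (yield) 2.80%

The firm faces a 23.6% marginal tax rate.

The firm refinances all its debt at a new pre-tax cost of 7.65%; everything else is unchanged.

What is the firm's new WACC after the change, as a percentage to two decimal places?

After the change:
Total capital V = 1847 + 2113 = 3960.
Equity: weight = 1847/3960 = 0.4664; cost = 13.27%.
Bank debt: weight = 2113/3960 = 0.5336; after-tax cost = 7.65% × (1 − 23.6%) = 5.8446%.
WACC = 0.4664 × 13.2700% + 0.5336 × 5.8446% = 9.3079%.

9.31%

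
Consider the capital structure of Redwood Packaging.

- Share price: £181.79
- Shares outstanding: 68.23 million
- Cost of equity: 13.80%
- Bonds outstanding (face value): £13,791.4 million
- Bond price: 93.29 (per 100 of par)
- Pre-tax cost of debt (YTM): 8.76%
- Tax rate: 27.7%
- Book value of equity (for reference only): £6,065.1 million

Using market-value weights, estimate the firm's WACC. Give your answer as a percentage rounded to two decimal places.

10.00%

Market value of equity E = 181.79 × 68.23m = 12403.5317m. Market value of debt D = 13791.4m × 93.29/100 = 12865.99706m.
Total capital V = 12403.5317 + 12865.99706 = 25269.52876.
Equity: weight = 12403.5317/25269.52876 = 0.4908; cost = 13.8%.
Bonds outstanding: weight = 12865.99706/25269.52876 = 0.5092; after-tax cost = 8.76% × (1 − 27.7%) = 6.3335%.
WACC = 0.4908 × 13.8000% + 0.5092 × 6.3335% = 9.9984%.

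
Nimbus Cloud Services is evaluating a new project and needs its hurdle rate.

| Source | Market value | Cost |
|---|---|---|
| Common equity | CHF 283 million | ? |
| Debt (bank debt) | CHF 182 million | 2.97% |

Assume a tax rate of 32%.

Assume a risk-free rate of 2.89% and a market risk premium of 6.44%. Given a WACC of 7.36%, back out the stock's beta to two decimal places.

Total capital V = 283 + 182 = 465.
Equity weight = 283/465 = 0.6086.
Bank debt weight = 182/465 = 0.3914.
Debt contribution = 0.3914 × 2.97% × (1 − 32%) = 0.7905%.
Required equity contribution = 7.36% − 0.7905% = 6.5695%  ⇒  Re = 10.7945%.
CAPM: 10.7945% = 2.89% + β × 6.44%  ⇒  β = 1.2274.

1.23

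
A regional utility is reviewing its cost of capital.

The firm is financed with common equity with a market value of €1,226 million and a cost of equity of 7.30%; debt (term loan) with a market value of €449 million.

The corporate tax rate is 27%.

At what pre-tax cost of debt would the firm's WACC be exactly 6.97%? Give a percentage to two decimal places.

8.31%

Total capital V = 1226 + 449 = 1675.
Equity weight = 1226/1675 = 0.7319.
Term loan weight = 449/1675 = 0.2681.
Equity contribution = 0.7319 × 7.3% = 5.3432%.
Remaining for debt = 6.97% − 5.3432% = 1.6268%.
Rd × (1 − 27%) × 0.2681 = 1.6268%  ⇒  Rd = 8.3136%.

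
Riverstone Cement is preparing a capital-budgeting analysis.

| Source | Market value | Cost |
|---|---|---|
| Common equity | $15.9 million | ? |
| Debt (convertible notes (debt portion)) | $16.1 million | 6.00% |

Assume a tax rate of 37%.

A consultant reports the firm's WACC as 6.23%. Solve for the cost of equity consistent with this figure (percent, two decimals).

Total capital V = 15.9 + 16.1 = 32.
Equity weight = 15.9/32 = 0.4969.
Convertible notes (debt portion) weight = 16.1/32 = 0.5031.
Debt contribution = 0.5031 × 6% × (1 − 37%) = 1.9018%.
Required equity contribution = 6.23% − 1.9018% = 4.3282%.
Re = 4.3282% / 0.4969 = 8.7108%.

8.71%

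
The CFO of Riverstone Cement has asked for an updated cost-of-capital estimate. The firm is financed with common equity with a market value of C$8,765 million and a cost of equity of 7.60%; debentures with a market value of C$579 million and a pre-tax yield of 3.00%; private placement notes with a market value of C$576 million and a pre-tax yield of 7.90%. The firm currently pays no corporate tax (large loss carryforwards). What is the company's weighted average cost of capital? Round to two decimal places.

Total capital V = 8765 + 579 + 576 = 9920.
Equity: weight = 8765/9920 = 0.8836; cost = 7.6%.
Debentures: weight = 579/9920 = 0.0584; after-tax cost = 3% × (1 − 0%) = 3.0000%.
Private placement notes: weight = 576/9920 = 0.0581; after-tax cost = 7.9% × (1 − 0%) = 7.9000%.
WACC = 0.8836 × 7.6000% + 0.0584 × 3.0000% + 0.0581 × 7.9000% = 7.3489%.

7.35%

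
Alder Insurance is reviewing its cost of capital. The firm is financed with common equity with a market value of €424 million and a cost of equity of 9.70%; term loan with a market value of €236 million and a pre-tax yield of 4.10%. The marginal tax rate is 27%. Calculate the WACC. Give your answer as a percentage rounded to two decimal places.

7.30%

Total capital V = 424 + 236 = 660.
Equity: weight = 424/660 = 0.6424; cost = 9.7%.
Term loan: weight = 236/660 = 0.3576; after-tax cost = 4.1% × (1 − 27%) = 2.9930%.
WACC = 0.6424 × 9.7000% + 0.3576 × 2.9930% = 7.3017%.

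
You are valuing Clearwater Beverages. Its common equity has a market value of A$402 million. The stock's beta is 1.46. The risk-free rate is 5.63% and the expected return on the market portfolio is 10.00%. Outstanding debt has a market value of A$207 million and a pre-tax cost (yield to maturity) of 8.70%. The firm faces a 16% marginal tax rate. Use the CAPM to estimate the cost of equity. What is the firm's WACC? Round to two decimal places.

Market risk premium = 10.0% − 5.63% = 4.37%.
Cost of equity via CAPM: Re = 5.63% + 1.46 × 4.37% = 12.0102%.
Total capital V = 402 + 207 = 609.
Equity: weight = 402/609 = 0.6601; cost = 12.0102%.
Debt: weight = 207/609 = 0.3399; after-tax cost = 8.7% × (1 − 16%) = 7.3080%.
WACC = 0.6601 × 12.0102% + 0.3399 × 7.3080% = 10.4119%.

10.41%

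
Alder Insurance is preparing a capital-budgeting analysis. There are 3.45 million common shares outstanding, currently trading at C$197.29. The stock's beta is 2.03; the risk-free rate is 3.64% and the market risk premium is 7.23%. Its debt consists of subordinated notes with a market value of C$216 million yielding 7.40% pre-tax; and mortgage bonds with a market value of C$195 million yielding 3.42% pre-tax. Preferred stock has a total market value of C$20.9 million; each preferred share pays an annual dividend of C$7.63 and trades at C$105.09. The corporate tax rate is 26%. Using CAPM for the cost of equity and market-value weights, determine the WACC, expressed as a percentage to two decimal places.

Cost of equity via CAPM: Re = 3.64% + 2.03 × 7.23% = 18.3169%.
Cost of preferred: Rp = 7.63 / 105.09 = 7.2604%.
Market value of equity E = 197.29 × 3.45m = 680.6505m.
Total capital V = 680.6505 + 20.9 + 216 + 195 = 1112.5505.
Equity: weight = 680.6505/1112.5505 = 0.6118; cost = 18.3169%.
Preferred: weight = 20.9/1112.5505 = 0.0188; cost = 7.2604%.
Subordinated notes: weight = 216/1112.5505 = 0.1941; after-tax cost = 7.4% × (1 − 26%) = 5.4760%.
Mortgage bonds: weight = 195/1112.5505 = 0.1753; after-tax cost = 3.42% × (1 − 26%) = 2.5308%.
WACC = 0.6118 × 18.3169% + 0.0188 × 7.2604% + 0.1941 × 5.4760% + 0.1753 × 2.5308% = 12.8493%.

12.85%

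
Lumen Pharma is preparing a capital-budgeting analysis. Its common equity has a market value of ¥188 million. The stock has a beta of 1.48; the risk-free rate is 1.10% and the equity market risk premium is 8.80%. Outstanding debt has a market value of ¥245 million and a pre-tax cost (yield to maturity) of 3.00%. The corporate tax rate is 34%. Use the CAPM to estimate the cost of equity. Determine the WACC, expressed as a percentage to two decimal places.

7.25%

Cost of equity via CAPM: Re = 1.1% + 1.48 × 8.8% = 14.1240%.
Total capital V = 188 + 245 = 433.
Equity: weight = 188/433 = 0.4342; cost = 14.124%.
Debt: weight = 245/433 = 0.5658; after-tax cost = 3% × (1 − 34%) = 1.9800%.
WACC = 0.4342 × 14.1240% + 0.5658 × 1.9800% = 7.2527%.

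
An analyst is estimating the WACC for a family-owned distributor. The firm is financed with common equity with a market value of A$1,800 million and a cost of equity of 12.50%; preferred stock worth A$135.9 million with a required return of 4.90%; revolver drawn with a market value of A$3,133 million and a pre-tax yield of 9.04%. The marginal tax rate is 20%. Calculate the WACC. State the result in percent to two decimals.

Total capital V = 1800 + 135.9 + 3133 = 5068.9.
Equity: weight = 1800/5068.9 = 0.3551; cost = 12.5%.
Preferred: weight = 135.9/5068.9 = 0.0268; cost = 4.9%.
Revolver drawn: weight = 3133/5068.9 = 0.6181; after-tax cost = 9.04% × (1 − 20%) = 7.2320%.
WACC = 0.3551 × 12.5000% + 0.0268 × 4.9000% + 0.6181 × 7.2320% = 9.0402%.

9.04%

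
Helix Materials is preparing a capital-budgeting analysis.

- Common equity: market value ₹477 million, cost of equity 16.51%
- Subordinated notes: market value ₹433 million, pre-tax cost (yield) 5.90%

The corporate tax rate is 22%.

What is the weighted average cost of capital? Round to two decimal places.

Total capital V = 477 + 433 = 910.
Equity: weight = 477/910 = 0.5242; cost = 16.51%.
Subordinated notes: weight = 433/910 = 0.4758; after-tax cost = 5.9% × (1 − 22%) = 4.6020%.
WACC = 0.5242 × 16.5100% + 0.4758 × 4.6020% = 10.8439%.

10.84%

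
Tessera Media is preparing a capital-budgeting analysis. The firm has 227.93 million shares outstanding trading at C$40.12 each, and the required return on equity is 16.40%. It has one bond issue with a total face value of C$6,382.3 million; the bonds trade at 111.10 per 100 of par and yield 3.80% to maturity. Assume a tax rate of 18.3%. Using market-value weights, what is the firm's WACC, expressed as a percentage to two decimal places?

10.59%

Market value of equity E = 40.12 × 227.93m = 9144.5516m. Market value of debt D = 6382.3m × 111.1/100 = 7090.7353m.
Total capital V = 9144.5516 + 7090.7353 = 16235.2869.
Equity: weight = 9144.5516/16235.2869 = 0.5633; cost = 16.4%.
Bonds outstanding: weight = 7090.7353/16235.2869 = 0.4367; after-tax cost = 3.8% × (1 − 18.3%) = 3.1046%.
WACC = 0.5633 × 16.4000% + 0.4367 × 3.1046% = 10.5933%.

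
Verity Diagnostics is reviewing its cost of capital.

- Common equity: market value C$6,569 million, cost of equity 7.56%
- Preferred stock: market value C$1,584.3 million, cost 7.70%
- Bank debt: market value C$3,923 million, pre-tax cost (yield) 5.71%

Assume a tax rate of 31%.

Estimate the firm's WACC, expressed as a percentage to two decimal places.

6.40%

Total capital V = 6569 + 1584.3 + 3923 = 12076.3.
Equity: weight = 6569/12076.3 = 0.5440; cost = 7.56%.
Preferred: weight = 1584.3/12076.3 = 0.1312; cost = 7.7%.
Bank debt: weight = 3923/12076.3 = 0.3249; after-tax cost = 5.71% × (1 − 31%) = 3.9399%.
WACC = 0.5440 × 7.5600% + 0.1312 × 7.7000% + 0.3249 × 3.9399% = 6.4024%.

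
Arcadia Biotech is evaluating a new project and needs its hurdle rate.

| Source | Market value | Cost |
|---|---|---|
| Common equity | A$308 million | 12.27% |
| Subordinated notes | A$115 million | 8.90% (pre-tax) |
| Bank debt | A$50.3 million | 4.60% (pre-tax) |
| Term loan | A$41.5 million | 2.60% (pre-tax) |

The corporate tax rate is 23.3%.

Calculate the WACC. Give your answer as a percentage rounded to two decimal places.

9.37%

Total capital V = 308 + 115 + 50.3 + 41.5 = 514.8.
Equity: weight = 308/514.8 = 0.5983; cost = 12.27%.
Subordinated notes: weight = 115/514.8 = 0.2234; after-tax cost = 8.9% × (1 − 23.3%) = 6.8263%.
Bank debt: weight = 50.3/514.8 = 0.0977; after-tax cost = 4.6% × (1 − 23.3%) = 3.5282%.
Term loan: weight = 41.5/514.8 = 0.0806; after-tax cost = 2.6% × (1 − 23.3%) = 1.9942%.
WACC = 0.5983 × 12.2700% + 0.2234 × 6.8263% + 0.0977 × 3.5282% + 0.0806 × 1.9942% = 9.3714%.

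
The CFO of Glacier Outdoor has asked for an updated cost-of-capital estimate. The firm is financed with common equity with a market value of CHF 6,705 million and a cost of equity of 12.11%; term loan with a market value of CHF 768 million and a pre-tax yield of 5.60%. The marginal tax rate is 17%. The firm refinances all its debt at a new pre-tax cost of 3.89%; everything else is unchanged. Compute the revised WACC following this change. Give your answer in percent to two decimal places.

After the change:
Total capital V = 6705 + 768 = 7473.
Equity: weight = 6705/7473 = 0.8972; cost = 12.11%.
Term loan: weight = 768/7473 = 0.1028; after-tax cost = 3.89% × (1 − 17%) = 3.2287%.
WACC = 0.8972 × 12.1100% + 0.1028 × 3.2287% = 11.1973%.

11.20%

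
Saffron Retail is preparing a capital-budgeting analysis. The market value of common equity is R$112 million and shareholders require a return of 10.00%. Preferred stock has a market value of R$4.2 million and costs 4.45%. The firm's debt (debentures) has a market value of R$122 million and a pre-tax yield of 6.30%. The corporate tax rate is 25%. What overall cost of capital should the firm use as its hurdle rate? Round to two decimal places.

Total capital V = 112 + 4.2 + 122 = 238.2.
Equity: weight = 112/238.2 = 0.4702; cost = 10%.
Preferred: weight = 4.2/238.2 = 0.0176; cost = 4.45%.
Debentures: weight = 122/238.2 = 0.5122; after-tax cost = 6.3% × (1 − 25%) = 4.7250%.
WACC = 0.4702 × 10.0000% + 0.0176 × 4.4500% + 0.5122 × 4.7250% = 7.2004%.

7.20%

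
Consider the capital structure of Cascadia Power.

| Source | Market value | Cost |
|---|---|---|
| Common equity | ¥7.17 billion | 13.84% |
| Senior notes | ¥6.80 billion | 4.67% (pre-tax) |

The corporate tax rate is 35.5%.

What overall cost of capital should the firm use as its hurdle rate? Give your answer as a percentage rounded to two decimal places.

Total capital V = 7.17 + 6.8 = 13.97.
Equity: weight = 7.17/13.97 = 0.5132; cost = 13.84%.
Senior notes: weight = 6.8/13.97 = 0.4868; after-tax cost = 4.67% × (1 − 35.5%) = 3.0122%.
WACC = 0.5132 × 13.8400% + 0.4868 × 3.0122% = 8.5695%.

8.57%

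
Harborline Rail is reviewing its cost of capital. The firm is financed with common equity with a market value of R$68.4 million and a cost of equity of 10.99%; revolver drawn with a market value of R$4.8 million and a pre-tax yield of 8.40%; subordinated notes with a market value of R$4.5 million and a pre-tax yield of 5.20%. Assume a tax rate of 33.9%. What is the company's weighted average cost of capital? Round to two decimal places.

10.22%

Total capital V = 68.4 + 4.8 + 4.5 = 77.7.
Equity: weight = 68.4/77.7 = 0.8803; cost = 10.99%.
Revolver drawn: weight = 4.8/77.7 = 0.0618; after-tax cost = 8.4% × (1 − 33.9%) = 5.5524%.
Subordinated notes: weight = 4.5/77.7 = 0.0579; after-tax cost = 5.2% × (1 − 33.9%) = 3.4372%.
WACC = 0.8803 × 10.9900% + 0.0618 × 5.5524% + 0.0579 × 3.4372% = 10.2167%.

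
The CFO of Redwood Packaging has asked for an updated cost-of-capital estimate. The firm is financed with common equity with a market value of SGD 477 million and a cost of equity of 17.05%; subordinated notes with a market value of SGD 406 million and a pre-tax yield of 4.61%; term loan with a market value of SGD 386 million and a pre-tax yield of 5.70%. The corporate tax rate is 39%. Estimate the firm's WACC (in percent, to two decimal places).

Total capital V = 477 + 406 + 386 = 1269.
Equity: weight = 477/1269 = 0.3759; cost = 17.05%.
Subordinated notes: weight = 406/1269 = 0.3199; after-tax cost = 4.61% × (1 − 39%) = 2.8121%.
Term loan: weight = 386/1269 = 0.3042; after-tax cost = 5.7% × (1 − 39%) = 3.4770%.
WACC = 0.3759 × 17.0500% + 0.3199 × 2.8121% + 0.3042 × 3.4770% = 8.3662%.

8.37%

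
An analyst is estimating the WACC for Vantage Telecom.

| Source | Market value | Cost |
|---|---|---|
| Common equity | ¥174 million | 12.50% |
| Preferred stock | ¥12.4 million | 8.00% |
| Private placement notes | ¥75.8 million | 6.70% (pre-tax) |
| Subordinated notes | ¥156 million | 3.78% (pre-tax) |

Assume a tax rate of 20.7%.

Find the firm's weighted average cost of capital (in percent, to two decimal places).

7.52%

Total capital V = 174 + 12.4 + 75.8 + 156 = 418.2.
Equity: weight = 174/418.2 = 0.4161; cost = 12.5%.
Preferred: weight = 12.4/418.2 = 0.0297; cost = 8%.
Private placement notes: weight = 75.8/418.2 = 0.1813; after-tax cost = 6.7% × (1 − 20.7%) = 5.3131%.
Subordinated notes: weight = 156/418.2 = 0.3730; after-tax cost = 3.78% × (1 − 20.7%) = 2.9975%.
WACC = 0.4161 × 12.5000% + 0.0297 × 8.0000% + 0.1813 × 5.3131% + 0.3730 × 2.9975% = 7.5192%.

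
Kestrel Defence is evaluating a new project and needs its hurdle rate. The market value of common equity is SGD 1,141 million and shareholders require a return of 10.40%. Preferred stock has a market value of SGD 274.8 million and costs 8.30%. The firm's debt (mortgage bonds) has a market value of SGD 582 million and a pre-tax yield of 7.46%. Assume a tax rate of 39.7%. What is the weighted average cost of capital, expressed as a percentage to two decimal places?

Total capital V = 1141 + 274.8 + 582 = 1997.8.
Equity: weight = 1141/1997.8 = 0.5711; cost = 10.4%.
Preferred: weight = 274.8/1997.8 = 0.1376; cost = 8.3%.
Mortgage bonds: weight = 582/1997.8 = 0.2913; after-tax cost = 7.46% × (1 − 39.7%) = 4.4984%.
WACC = 0.5711 × 10.4000% + 0.1376 × 8.3000% + 0.2913 × 4.4984% = 8.3919%.

8.39%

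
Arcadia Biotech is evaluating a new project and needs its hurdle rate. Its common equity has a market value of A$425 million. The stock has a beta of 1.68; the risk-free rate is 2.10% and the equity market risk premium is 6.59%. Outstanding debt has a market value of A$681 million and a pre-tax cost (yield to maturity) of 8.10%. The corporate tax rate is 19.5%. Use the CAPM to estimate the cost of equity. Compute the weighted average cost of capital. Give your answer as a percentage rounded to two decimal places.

9.08%

Cost of equity via CAPM: Re = 2.1% + 1.68 × 6.59% = 13.1712%.
Total capital V = 425 + 681 = 1106.
Equity: weight = 425/1106 = 0.3843; cost = 13.1712%.
Debt: weight = 681/1106 = 0.6157; after-tax cost = 8.1% × (1 − 19.5%) = 6.5205%.
WACC = 0.3843 × 13.1712% + 0.6157 × 6.5205% = 9.0761%.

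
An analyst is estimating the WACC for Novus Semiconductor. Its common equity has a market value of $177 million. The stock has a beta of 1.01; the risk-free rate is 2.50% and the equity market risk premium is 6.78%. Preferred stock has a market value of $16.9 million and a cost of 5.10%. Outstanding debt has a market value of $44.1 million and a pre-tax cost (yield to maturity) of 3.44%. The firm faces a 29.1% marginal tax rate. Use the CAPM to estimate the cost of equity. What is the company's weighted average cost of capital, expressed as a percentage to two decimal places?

7.77%

Cost of equity via CAPM: Re = 2.5% + 1.01 × 6.78% = 9.3478%.
Total capital V = 177 + 16.9 + 44.1 = 238.
Equity: weight = 177/238 = 0.7437; cost = 9.3478%.
Preferred: weight = 16.9/238 = 0.0710; cost = 5.1%.
Debt: weight = 44.1/238 = 0.1853; after-tax cost = 3.44% × (1 − 29.1%) = 2.4390%.
WACC = 0.7437 × 9.3478% + 0.0710 × 5.1000% + 0.1853 × 2.4390% = 7.7660%.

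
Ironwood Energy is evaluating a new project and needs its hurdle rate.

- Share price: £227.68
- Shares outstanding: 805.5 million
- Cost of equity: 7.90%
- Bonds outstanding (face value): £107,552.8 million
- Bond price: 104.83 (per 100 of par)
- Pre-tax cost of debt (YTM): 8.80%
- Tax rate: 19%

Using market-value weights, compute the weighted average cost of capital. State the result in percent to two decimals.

7.61%

Market value of equity E = 227.68 × 805.5m = 183396.24m. Market value of debt D = 107552.8m × 104.83/100 = 112747.60024m.
Total capital V = 183396.24 + 112747.60024 = 296143.84024.
Equity: weight = 183396.24/296143.84024 = 0.6193; cost = 7.9%.
Bonds outstanding: weight = 112747.60024/296143.84024 = 0.3807; after-tax cost = 8.8% × (1 − 19%) = 7.1280%.
WACC = 0.6193 × 7.9000% + 0.3807 × 7.1280% = 7.6061%.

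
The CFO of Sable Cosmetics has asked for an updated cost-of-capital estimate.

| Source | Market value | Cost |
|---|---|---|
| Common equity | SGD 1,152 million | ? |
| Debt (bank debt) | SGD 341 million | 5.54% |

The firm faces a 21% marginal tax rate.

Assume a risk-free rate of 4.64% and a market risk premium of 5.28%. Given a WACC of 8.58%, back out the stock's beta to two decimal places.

0.98

Total capital V = 1152 + 341 = 1493.
Equity weight = 1152/1493 = 0.7716.
Bank debt weight = 341/1493 = 0.2284.
Debt contribution = 0.2284 × 5.54% × (1 − 21%) = 0.9996%.
Required equity contribution = 8.58% − 0.9996% = 7.5804%  ⇒  Re = 9.8242%.
CAPM: 9.8242% = 4.64% + β × 5.28%  ⇒  β = 0.9819.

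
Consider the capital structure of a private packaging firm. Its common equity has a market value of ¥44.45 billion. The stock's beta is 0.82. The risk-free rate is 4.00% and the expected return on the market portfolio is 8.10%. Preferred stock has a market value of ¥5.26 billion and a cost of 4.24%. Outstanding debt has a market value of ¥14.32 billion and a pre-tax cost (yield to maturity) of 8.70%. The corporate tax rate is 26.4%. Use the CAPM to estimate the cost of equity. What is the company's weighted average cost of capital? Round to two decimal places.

6.89%

Market risk premium = 8.1% − 4.0% = 4.1%.
Cost of equity via CAPM: Re = 4.0% + 0.82 × 4.1% = 7.3620%.
Total capital V = 44.45 + 5.26 + 14.32 = 64.03.
Equity: weight = 44.45/64.03 = 0.6942; cost = 7.362%.
Preferred: weight = 5.26/64.03 = 0.0821; cost = 4.24%.
Debt: weight = 14.32/64.03 = 0.2236; after-tax cost = 8.7% × (1 − 26.4%) = 6.4032%.
WACC = 0.6942 × 7.3620% + 0.0821 × 4.2400% + 0.2236 × 6.4032% = 6.8911%.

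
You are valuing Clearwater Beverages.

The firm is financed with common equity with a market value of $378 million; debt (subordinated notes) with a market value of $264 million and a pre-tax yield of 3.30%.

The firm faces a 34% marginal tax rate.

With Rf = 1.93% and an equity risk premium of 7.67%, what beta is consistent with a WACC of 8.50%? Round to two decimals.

Total capital V = 378 + 264 = 642.
Equity weight = 378/642 = 0.5888.
Subordinated notes weight = 264/642 = 0.4112.
Debt contribution = 0.4112 × 3.3% × (1 − 34%) = 0.8956%.
Required equity contribution = 8.5% − 0.8956% = 7.6044%  ⇒  Re = 12.9154%.
CAPM: 12.9154% = 1.93% + β × 7.67%  ⇒  β = 1.4323.

1.43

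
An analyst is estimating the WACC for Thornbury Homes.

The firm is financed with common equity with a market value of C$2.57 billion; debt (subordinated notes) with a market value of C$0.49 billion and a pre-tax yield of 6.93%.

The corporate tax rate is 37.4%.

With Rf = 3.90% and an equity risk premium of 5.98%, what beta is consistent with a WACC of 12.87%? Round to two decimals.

1.77

Total capital V = 2.57 + 0.49 = 3.06.
Equity weight = 2.57/3.06 = 0.8399.
Subordinated notes weight = 0.49/3.06 = 0.1601.
Debt contribution = 0.1601 × 6.93% × (1 − 37.4%) = 0.6947%.
Required equity contribution = 12.87% − 0.6947% = 12.1753%  ⇒  Re = 14.4967%.
CAPM: 14.4967% = 3.9% + β × 5.98%  ⇒  β = 1.7720.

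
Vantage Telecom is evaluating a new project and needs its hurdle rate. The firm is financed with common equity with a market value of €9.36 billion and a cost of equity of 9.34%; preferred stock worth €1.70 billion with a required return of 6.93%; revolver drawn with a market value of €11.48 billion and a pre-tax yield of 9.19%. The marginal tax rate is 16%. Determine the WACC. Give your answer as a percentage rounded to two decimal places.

8.33%

Total capital V = 9.36 + 1.7 + 11.48 = 22.54.
Equity: weight = 9.36/22.54 = 0.4153; cost = 9.34%.
Preferred: weight = 1.7/22.54 = 0.0754; cost = 6.93%.
Revolver drawn: weight = 11.48/22.54 = 0.5093; after-tax cost = 9.19% × (1 − 16%) = 7.7196%.
WACC = 0.4153 × 9.3400% + 0.0754 × 6.9300% + 0.5093 × 7.7196% = 8.3329%.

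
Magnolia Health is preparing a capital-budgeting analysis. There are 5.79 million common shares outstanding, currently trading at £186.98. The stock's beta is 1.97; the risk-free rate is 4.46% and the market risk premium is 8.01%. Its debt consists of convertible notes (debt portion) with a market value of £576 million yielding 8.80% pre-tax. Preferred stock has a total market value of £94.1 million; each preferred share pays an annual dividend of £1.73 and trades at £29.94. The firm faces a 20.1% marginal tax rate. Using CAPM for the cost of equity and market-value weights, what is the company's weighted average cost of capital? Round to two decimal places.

15.12%

Cost of equity via CAPM: Re = 4.46% + 1.97 × 8.01% = 20.2397%.
Cost of preferred: Rp = 1.73 / 29.94 = 5.7782%.
Market value of equity E = 186.98 × 5.79m = 1082.6142m.
Total capital V = 1082.6142 + 94.1 + 576 = 1752.7142.
Equity: weight = 1082.6142/1752.7142 = 0.6177; cost = 20.2397%.
Preferred: weight = 94.1/1752.7142 = 0.0537; cost = 5.7782%.
Convertible notes (debt portion): weight = 576/1752.7142 = 0.3286; after-tax cost = 8.8% × (1 − 20.1%) = 7.0312%.
WACC = 0.6177 × 20.2397% + 0.0537 × 5.7782% + 0.3286 × 7.0312% = 15.1225%.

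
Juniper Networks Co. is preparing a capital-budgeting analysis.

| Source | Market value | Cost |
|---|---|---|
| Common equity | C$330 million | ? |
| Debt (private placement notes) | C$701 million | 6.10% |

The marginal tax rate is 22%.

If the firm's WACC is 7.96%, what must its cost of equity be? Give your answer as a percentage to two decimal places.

Total capital V = 330 + 701 = 1031.
Equity weight = 330/1031 = 0.3201.
Private placement notes weight = 701/1031 = 0.6799.
Debt contribution = 0.6799 × 6.1% × (1 − 22%) = 3.2351%.
Required equity contribution = 7.96% − 3.2351% = 4.7249%.
Re = 4.7249% / 0.3201 = 14.7618%.

14.76%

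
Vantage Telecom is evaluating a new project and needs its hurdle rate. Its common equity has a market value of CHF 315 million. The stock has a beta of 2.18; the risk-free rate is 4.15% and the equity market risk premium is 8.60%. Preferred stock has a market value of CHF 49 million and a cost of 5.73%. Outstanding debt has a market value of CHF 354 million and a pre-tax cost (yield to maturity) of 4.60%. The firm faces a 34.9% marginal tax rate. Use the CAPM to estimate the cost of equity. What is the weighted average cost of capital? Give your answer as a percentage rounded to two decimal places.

11.91%

Cost of equity via CAPM: Re = 4.15% + 2.18 × 8.6% = 22.8980%.
Total capital V = 315 + 49 + 354 = 718.
Equity: weight = 315/718 = 0.4387; cost = 22.898%.
Preferred: weight = 49/718 = 0.0682; cost = 5.73%.
Debt: weight = 354/718 = 0.4930; after-tax cost = 4.6% × (1 − 34.9%) = 2.9946%.
WACC = 0.4387 × 22.8980% + 0.0682 × 5.7300% + 0.4930 × 2.9946% = 11.9133%.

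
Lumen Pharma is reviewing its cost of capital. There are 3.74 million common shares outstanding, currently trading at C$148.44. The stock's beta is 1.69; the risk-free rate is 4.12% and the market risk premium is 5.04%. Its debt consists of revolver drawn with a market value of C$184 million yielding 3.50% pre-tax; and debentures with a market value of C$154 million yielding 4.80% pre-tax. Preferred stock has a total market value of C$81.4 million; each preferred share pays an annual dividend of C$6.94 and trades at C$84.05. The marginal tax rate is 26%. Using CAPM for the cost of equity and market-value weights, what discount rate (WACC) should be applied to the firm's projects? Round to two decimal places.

Cost of equity via CAPM: Re = 4.12% + 1.69 × 5.04% = 12.6376%.
Cost of preferred: Rp = 6.94 / 84.05 = 8.2570%.
Market value of equity E = 148.44 × 3.74m = 555.1656m.
Total capital V = 555.1656 + 81.4 + 184 + 154 = 974.5656.
Equity: weight = 555.1656/974.5656 = 0.5697; cost = 12.6376%.
Preferred: weight = 81.4/974.5656 = 0.0835; cost = 8.257%.
Revolver drawn: weight = 184/974.5656 = 0.1888; after-tax cost = 3.5% × (1 − 26%) = 2.5900%.
Debentures: weight = 154/974.5656 = 0.1580; after-tax cost = 4.8% × (1 − 26%) = 3.5520%.
WACC = 0.5697 × 12.6376% + 0.0835 × 8.2570% + 0.1888 × 2.5900% + 0.1580 × 3.5520% = 8.9390%.

8.94%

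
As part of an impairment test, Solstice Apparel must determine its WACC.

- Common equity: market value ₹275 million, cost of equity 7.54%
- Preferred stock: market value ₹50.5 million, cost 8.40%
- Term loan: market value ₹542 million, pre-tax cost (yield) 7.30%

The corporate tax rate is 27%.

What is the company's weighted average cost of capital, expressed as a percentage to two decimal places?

6.21%

Total capital V = 275 + 50.5 + 542 = 867.5.
Equity: weight = 275/867.5 = 0.3170; cost = 7.54%.
Preferred: weight = 50.5/867.5 = 0.0582; cost = 8.4%.
Term loan: weight = 542/867.5 = 0.6248; after-tax cost = 7.3% × (1 − 27%) = 5.3290%.
WACC = 0.3170 × 7.5400% + 0.0582 × 8.4000% + 0.6248 × 5.3290% = 6.2087%.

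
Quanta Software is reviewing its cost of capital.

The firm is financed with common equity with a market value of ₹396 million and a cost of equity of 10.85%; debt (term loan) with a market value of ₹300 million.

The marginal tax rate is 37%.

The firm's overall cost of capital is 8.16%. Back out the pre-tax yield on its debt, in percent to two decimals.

7.32%

Total capital V = 396 + 300 = 696.
Equity weight = 396/696 = 0.5690.
Term loan weight = 300/696 = 0.4310.
Equity contribution = 0.5690 × 10.85% = 6.1733%.
Remaining for debt = 8.16% − 6.1733% = 1.9867%.
Rd × (1 − 37%) × 0.4310 = 1.9867%  ⇒  Rd = 7.3162%.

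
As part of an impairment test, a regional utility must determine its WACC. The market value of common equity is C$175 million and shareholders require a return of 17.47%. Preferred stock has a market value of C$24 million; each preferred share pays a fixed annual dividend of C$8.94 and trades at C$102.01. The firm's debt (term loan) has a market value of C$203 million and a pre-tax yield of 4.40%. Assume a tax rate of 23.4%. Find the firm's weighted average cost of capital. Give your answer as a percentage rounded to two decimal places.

9.83%

Cost of preferred: Rp = 8.94 / 102.01 = 8.7638%.
Total capital V = 175 + 24 + 203 = 402.
Equity: weight = 175/402 = 0.4353; cost = 17.47%.
Preferred: weight = 24/402 = 0.0597; cost = 8.7638%.
Term loan: weight = 203/402 = 0.5050; after-tax cost = 4.4% × (1 − 23.4%) = 3.3704%.
WACC = 0.4353 × 17.4700% + 0.0597 × 8.7638% + 0.5050 × 3.3704% = 9.8303%.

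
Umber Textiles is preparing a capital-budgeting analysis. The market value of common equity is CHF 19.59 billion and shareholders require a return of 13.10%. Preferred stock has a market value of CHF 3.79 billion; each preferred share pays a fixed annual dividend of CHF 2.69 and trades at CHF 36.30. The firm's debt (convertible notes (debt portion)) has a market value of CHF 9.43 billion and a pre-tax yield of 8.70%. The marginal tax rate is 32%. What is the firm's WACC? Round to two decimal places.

Cost of preferred: Rp = 2.69 / 36.3 = 7.4105%.
Total capital V = 19.59 + 3.79 + 9.43 = 32.81.
Equity: weight = 19.59/32.81 = 0.5971; cost = 13.1%.
Preferred: weight = 3.79/32.81 = 0.1155; cost = 7.4105%.
Convertible notes (debt portion): weight = 9.43/32.81 = 0.2874; after-tax cost = 8.7% × (1 − 32%) = 5.9160%.
WACC = 0.5971 × 13.1000% + 0.1155 × 7.4105% + 0.2874 × 5.9160% = 10.3780%.

10.38%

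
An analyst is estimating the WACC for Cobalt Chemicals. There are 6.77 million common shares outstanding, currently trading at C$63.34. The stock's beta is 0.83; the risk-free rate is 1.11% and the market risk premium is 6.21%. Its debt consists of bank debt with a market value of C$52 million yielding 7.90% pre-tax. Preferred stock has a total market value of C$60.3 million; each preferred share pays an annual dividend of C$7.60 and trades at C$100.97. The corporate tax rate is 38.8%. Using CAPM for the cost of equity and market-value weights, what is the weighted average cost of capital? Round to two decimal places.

Cost of equity via CAPM: Re = 1.11% + 0.83 × 6.21% = 6.2643%.
Cost of preferred: Rp = 7.6 / 100.97 = 7.5270%.
Market value of equity E = 63.34 × 6.77m = 428.8118m.
Total capital V = 428.8118 + 60.3 + 52 = 541.1118.
Equity: weight = 428.8118/541.1118 = 0.7925; cost = 6.2643%.
Preferred: weight = 60.3/541.1118 = 0.1114; cost = 7.527%.
Bank debt: weight = 52/541.1118 = 0.0961; after-tax cost = 7.9% × (1 − 38.8%) = 4.8348%.
WACC = 0.7925 × 6.2643% + 0.1114 × 7.5270% + 0.0961 × 4.8348% = 6.2676%.

6.27%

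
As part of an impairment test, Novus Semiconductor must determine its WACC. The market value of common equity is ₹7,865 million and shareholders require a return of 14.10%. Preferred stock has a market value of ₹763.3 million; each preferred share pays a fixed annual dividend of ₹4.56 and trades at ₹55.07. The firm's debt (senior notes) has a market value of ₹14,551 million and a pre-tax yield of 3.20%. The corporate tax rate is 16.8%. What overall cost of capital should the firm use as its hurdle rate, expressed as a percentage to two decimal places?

6.73%

Cost of preferred: Rp = 4.56 / 55.07 = 8.2804%.
Total capital V = 7865 + 763.3 + 14551 = 23179.3.
Equity: weight = 7865/23179.3 = 0.3393; cost = 14.1%.
Preferred: weight = 763.3/23179.3 = 0.0329; cost = 8.2804%.
Senior notes: weight = 14551/23179.3 = 0.6278; after-tax cost = 3.2% × (1 − 16.8%) = 2.6624%.
WACC = 0.3393 × 14.1000% + 0.0329 × 8.2804% + 0.6278 × 2.6624% = 6.7283%.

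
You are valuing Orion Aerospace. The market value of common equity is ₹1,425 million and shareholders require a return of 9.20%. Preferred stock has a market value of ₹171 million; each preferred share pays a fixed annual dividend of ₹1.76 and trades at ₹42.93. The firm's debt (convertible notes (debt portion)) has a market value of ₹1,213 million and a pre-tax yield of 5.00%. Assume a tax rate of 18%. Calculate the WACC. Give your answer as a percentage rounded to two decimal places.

Cost of preferred: Rp = 1.76 / 42.93 = 4.0997%.
Total capital V = 1425 + 171 + 1213 = 2809.
Equity: weight = 1425/2809 = 0.5073; cost = 9.2%.
Preferred: weight = 171/2809 = 0.0609; cost = 4.0997%.
Convertible notes (debt portion): weight = 1213/2809 = 0.4318; after-tax cost = 5% × (1 − 18%) = 4.1000%.
WACC = 0.5073 × 9.2000% + 0.0609 × 4.0997% + 0.4318 × 4.1000% = 6.6872%.

6.69%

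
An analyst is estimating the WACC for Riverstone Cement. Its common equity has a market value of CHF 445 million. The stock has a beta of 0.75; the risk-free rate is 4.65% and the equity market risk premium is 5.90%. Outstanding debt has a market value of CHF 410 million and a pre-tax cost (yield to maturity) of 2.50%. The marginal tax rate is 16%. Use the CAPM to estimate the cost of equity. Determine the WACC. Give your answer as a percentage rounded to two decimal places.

5.73%

Cost of equity via CAPM: Re = 4.65% + 0.75 × 5.9% = 9.0750%.
Total capital V = 445 + 410 = 855.
Equity: weight = 445/855 = 0.5205; cost = 9.075%.
Debt: weight = 410/855 = 0.4795; after-tax cost = 2.5% × (1 − 16%) = 2.1000%.
WACC = 0.5205 × 9.0750% + 0.4795 × 2.1000% = 5.7303%.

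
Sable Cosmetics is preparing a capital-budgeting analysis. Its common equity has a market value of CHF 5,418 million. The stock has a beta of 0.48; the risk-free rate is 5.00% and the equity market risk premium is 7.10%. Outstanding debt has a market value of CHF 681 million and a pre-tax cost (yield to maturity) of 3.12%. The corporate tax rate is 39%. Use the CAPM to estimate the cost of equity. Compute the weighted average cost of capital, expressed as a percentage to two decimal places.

7.68%

Cost of equity via CAPM: Re = 5.0% + 0.48 × 7.1% = 8.4080%.
Total capital V = 5418 + 681 = 6099.
Equity: weight = 5418/6099 = 0.8883; cost = 8.408%.
Debt: weight = 681/6099 = 0.1117; after-tax cost = 3.12% × (1 − 39%) = 1.9032%.
WACC = 0.8883 × 8.4080% + 0.1117 × 1.9032% = 7.6817%.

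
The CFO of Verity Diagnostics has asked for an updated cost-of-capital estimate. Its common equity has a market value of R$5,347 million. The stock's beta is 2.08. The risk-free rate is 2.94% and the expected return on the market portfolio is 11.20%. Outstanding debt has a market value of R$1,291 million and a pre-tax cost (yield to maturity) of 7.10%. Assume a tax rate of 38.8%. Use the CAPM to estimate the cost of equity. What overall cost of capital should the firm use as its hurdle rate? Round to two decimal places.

Market risk premium = 11.2% − 2.94% = 8.26%.
Cost of equity via CAPM: Re = 2.94% + 2.08 × 8.26% = 20.1208%.
Total capital V = 5347 + 1291 = 6638.
Equity: weight = 5347/6638 = 0.8055; cost = 20.1208%.
Debt: weight = 1291/6638 = 0.1945; after-tax cost = 7.1% × (1 − 38.8%) = 4.3452%.
WACC = 0.8055 × 20.1208% + 0.1945 × 4.3452% = 17.0527%.

17.05%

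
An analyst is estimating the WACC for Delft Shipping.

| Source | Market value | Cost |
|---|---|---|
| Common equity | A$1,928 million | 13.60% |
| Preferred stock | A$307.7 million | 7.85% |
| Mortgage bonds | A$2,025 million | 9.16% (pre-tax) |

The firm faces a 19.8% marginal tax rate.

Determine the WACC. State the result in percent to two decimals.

10.21%

Total capital V = 1928 + 307.7 + 2025 = 4260.7.
Equity: weight = 1928/4260.7 = 0.4525; cost = 13.6%.
Preferred: weight = 307.7/4260.7 = 0.0722; cost = 7.85%.
Mortgage bonds: weight = 2025/4260.7 = 0.4753; after-tax cost = 9.16% × (1 − 19.8%) = 7.3463%.
WACC = 0.4525 × 13.6000% + 0.0722 × 7.8500% + 0.4753 × 7.3463% = 10.2125%.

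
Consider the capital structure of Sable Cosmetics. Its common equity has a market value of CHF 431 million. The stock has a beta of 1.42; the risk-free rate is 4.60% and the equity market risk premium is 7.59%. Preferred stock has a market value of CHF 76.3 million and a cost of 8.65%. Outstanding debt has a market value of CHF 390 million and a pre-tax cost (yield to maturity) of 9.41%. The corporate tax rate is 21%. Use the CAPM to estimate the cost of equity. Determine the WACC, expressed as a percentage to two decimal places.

Cost of equity via CAPM: Re = 4.6% + 1.42 × 7.59% = 15.3778%.
Total capital V = 431 + 76.3 + 390 = 897.3.
Equity: weight = 431/897.3 = 0.4803; cost = 15.3778%.
Preferred: weight = 76.3/897.3 = 0.0850; cost = 8.65%.
Debt: weight = 390/897.3 = 0.4346; after-tax cost = 9.41% × (1 − 21%) = 7.4339%.
WACC = 0.4803 × 15.3778% + 0.0850 × 8.6500% + 0.4346 × 7.4339% = 11.3530%.

11.35%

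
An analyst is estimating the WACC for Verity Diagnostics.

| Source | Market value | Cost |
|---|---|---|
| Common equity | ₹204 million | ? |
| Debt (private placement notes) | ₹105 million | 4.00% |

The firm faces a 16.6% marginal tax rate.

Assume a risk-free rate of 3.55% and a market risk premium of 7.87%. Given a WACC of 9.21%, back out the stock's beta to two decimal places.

Total capital V = 204 + 105 = 309.
Equity weight = 204/309 = 0.6602.
Private placement notes weight = 105/309 = 0.3398.
Debt contribution = 0.3398 × 4% × (1 − 16.6%) = 1.1336%.
Required equity contribution = 9.21% − 1.1336% = 8.0764%  ⇒  Re = 12.2334%.
CAPM: 12.2334% = 3.55% + β × 7.87%  ⇒  β = 1.1034.

1.10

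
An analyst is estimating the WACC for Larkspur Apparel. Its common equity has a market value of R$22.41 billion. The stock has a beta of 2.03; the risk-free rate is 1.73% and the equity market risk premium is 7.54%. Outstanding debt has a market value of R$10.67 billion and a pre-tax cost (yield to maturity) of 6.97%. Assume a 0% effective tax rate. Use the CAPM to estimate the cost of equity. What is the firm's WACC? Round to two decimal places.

Cost of equity via CAPM: Re = 1.73% + 2.03 × 7.54% = 17.0362%.
Total capital V = 22.41 + 10.67 = 33.08.
Equity: weight = 22.41/33.08 = 0.6774; cost = 17.0362%.
Debt: weight = 10.67/33.08 = 0.3226; after-tax cost = 6.97% × (1 − 0%) = 6.9700%.
WACC = 0.6774 × 17.0362% + 0.3226 × 6.9700% = 13.7893%.

13.79%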